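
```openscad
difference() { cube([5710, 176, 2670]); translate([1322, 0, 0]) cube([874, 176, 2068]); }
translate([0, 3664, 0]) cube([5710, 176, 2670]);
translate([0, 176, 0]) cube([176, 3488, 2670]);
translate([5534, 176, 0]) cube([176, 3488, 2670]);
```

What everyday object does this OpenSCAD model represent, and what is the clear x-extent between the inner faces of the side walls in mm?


A single room. The interior width is 5358 mm.

Four walls enclosing a rectangle with a door in the front wall — a room. Outside width 5710 minus two 176 mm walls gives 5358 mm.


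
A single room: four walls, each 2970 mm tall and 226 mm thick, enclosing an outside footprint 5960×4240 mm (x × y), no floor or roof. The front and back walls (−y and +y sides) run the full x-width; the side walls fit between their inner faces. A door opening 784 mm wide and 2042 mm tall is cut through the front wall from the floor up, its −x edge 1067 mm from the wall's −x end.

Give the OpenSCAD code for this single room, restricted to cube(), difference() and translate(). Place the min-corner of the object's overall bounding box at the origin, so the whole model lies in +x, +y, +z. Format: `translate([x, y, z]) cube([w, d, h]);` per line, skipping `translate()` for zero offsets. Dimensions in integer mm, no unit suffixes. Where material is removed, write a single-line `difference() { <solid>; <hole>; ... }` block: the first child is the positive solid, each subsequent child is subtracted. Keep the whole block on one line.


difference() { cube([5960, 226, 2970]); translate([1067, 0, 0]) cube([784, 226, 2042]); }
translate([0, 4014, 0]) cube([5960, 226, 2970]);
translate([0, 226, 0]) cube([226, 3788, 2970]);
translate([5734, 226, 0]) cube([226, 3788, 2970]);


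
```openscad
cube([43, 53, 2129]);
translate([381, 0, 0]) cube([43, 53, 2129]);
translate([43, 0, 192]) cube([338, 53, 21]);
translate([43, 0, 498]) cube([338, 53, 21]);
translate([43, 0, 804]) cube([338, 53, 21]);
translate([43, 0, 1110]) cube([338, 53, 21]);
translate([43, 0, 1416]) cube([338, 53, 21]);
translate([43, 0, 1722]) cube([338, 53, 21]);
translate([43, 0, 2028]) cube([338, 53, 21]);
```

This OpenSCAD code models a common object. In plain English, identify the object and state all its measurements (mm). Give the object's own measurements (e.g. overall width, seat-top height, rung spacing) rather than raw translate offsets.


A straight ladder. Two 43×53 mm vertical rails, 2129 mm tall, stand 424 mm apart (outside-to-outside) with their front faces coplanar on the −y side. 7 rungs, each 53 mm deep and 21 mm tall, span between the inner faces of the rails, front faces flush with the rails. The lowest rung's underside is at z = 192 mm and rungs are spaced 306 mm apart (underside to underside).


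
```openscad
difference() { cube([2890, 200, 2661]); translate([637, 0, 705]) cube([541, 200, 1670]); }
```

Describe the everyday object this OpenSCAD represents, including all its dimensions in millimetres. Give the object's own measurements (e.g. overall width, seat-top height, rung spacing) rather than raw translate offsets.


A wall 2890 mm long (x), 200 mm thick (y), 2661 mm tall, with a rectangular window opening cut through it. The opening is 541 mm wide and 1670 mm tall; its sill is at z = 705 mm and its near (−x) edge is 637 mm from the wall's −x end. The opening passes through the full wall thickness.


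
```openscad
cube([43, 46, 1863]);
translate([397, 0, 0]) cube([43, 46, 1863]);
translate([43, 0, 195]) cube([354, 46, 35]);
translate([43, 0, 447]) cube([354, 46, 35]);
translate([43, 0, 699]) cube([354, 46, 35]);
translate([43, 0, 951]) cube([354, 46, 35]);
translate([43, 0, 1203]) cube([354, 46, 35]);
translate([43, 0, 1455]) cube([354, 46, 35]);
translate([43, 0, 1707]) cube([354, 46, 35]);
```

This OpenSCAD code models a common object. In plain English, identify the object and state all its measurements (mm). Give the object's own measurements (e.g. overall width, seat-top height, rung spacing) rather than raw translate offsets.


A straight ladder. Two 43×46 mm vertical rails, 1863 mm tall, stand 440 mm apart (outside-to-outside) with their front faces coplanar on the −y side. 7 rungs, each 46 mm deep and 35 mm tall, span between the inner faces of the rails, front faces flush with the rails. The lowest rung's underside is at z = 195 mm and rungs are spaced 252 mm apart (underside to underside).


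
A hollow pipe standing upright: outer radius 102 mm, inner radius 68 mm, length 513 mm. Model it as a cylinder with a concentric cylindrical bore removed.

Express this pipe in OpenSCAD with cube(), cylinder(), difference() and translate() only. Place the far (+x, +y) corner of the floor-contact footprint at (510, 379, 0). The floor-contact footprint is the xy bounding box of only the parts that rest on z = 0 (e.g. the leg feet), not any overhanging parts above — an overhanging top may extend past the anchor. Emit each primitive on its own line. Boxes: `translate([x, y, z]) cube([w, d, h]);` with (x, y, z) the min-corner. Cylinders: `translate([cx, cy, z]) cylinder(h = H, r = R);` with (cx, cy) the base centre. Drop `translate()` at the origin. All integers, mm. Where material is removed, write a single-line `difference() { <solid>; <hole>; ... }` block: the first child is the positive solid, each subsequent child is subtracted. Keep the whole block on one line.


difference() { translate([408, 277, 0]) cylinder(h = 513, r = 102); translate([408, 277, 0]) cylinder(h = 513, r = 68); }


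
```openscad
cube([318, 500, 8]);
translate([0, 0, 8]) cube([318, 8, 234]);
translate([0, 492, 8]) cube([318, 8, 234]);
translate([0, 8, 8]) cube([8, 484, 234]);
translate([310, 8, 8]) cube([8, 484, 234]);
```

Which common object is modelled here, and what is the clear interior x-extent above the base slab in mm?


An open box. The internal width is 302 mm.

A 318×500 base slab with four walls standing on it — an open box. The base is 318 mm wide and the walls are 8 mm thick, so the internal width is 318 − 2 × 8 = 302 mm.


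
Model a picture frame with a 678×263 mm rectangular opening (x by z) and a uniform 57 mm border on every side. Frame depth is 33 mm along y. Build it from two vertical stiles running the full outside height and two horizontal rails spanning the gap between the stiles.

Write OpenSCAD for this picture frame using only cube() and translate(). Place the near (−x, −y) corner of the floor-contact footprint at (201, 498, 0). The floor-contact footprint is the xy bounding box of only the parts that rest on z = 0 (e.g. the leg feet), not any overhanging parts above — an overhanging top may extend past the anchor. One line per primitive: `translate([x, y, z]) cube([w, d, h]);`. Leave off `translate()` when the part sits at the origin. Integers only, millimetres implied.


translate([201, 498, 0]) cube([57, 33, 377]);
translate([936, 498, 0]) cube([57, 33, 377]);
translate([258, 498, 0]) cube([678, 33, 57]);
translate([258, 498, 320]) cube([678, 33, 57]);


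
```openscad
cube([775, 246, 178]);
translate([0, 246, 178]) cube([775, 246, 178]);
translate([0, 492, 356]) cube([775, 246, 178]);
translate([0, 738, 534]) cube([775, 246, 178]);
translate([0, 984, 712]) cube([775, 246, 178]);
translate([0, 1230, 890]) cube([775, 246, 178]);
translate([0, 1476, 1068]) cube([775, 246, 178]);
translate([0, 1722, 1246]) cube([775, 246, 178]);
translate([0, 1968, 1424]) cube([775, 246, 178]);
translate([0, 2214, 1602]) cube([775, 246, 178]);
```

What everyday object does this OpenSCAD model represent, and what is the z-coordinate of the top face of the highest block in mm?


A staircase. The total rise is 1780 mm.

10 identical blocks, each offset up and back from the previous — a staircase. Each step is 178 mm tall and there are 10 of them, so the total rise is 10 × 178 = 1780 mm.


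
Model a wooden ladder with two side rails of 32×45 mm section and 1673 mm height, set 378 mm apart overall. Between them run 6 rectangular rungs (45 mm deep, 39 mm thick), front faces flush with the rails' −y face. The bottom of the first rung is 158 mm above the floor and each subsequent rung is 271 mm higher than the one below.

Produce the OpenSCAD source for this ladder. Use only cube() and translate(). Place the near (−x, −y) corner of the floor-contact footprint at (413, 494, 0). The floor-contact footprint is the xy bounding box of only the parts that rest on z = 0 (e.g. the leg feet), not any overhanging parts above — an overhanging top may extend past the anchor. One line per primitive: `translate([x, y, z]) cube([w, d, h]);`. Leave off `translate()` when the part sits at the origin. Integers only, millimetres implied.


translate([413, 494, 0]) cube([32, 45, 1673]);
translate([759, 494, 0]) cube([32, 45, 1673]);
translate([445, 494, 158]) cube([314, 45, 39]);
translate([445, 494, 429]) cube([314, 45, 39]);
translate([445, 494, 700]) cube([314, 45, 39]);
translate([445, 494, 971]) cube([314, 45, 39]);
translate([445, 494, 1242]) cube([314, 45, 39]);
translate([445, 494, 1513]) cube([314, 45, 39]);


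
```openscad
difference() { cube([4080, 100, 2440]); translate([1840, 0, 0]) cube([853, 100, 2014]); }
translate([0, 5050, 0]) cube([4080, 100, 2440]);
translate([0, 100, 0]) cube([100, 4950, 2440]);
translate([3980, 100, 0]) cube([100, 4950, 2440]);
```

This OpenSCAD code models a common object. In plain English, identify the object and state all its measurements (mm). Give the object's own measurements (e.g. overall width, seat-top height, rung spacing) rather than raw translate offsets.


A single room: four walls, each 2440 mm tall and 100 mm thick, enclosing an outside footprint 4080×5150 mm (x × y), no floor or roof. The front and back walls (−y and +y sides) run the full x-width; the side walls fit between their inner faces. A door opening 853 mm wide and 2014 mm tall is cut through the front wall from the floor up, its −x edge 1840 mm from the wall's −x end.


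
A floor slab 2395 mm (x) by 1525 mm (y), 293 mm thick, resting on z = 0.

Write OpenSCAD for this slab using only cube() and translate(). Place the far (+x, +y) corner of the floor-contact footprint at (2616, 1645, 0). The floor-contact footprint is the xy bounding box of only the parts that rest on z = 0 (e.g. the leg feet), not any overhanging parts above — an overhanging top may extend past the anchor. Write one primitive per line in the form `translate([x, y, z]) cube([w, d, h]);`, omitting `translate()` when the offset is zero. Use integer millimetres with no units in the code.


translate([221, 120, 0]) cube([2395, 1525, 293]);


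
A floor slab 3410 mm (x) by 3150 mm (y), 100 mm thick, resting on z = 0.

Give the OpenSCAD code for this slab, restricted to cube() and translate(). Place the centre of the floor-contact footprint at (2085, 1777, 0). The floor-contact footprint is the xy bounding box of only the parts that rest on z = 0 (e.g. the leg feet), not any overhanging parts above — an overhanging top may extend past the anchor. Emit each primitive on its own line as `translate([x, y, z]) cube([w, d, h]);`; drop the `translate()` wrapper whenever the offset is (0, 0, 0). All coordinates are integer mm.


translate([380, 202, 0]) cube([3410, 3150, 100]);


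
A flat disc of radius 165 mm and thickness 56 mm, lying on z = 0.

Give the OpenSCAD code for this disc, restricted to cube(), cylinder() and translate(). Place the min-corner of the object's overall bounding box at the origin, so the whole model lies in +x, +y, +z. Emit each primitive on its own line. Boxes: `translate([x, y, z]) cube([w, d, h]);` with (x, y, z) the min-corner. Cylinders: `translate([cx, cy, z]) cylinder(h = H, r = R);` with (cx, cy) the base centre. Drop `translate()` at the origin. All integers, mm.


translate([165, 165, 0]) cylinder(h = 56, r = 165);


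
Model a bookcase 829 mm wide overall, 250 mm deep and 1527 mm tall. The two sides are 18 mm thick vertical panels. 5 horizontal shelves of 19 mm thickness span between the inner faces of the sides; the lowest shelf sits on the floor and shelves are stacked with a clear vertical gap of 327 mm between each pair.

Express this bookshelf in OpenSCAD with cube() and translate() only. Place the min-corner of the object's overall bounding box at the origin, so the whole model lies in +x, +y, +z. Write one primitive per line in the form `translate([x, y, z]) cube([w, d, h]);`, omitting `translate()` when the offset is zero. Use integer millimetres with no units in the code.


cube([18, 250, 1527]);
translate([811, 0, 0]) cube([18, 250, 1527]);
translate([18, 0, 0]) cube([793, 250, 19]);
translate([18, 0, 346]) cube([793, 250, 19]);
translate([18, 0, 692]) cube([793, 250, 19]);
translate([18, 0, 1038]) cube([793, 250, 19]);
translate([18, 0, 1384]) cube([793, 250, 19]);


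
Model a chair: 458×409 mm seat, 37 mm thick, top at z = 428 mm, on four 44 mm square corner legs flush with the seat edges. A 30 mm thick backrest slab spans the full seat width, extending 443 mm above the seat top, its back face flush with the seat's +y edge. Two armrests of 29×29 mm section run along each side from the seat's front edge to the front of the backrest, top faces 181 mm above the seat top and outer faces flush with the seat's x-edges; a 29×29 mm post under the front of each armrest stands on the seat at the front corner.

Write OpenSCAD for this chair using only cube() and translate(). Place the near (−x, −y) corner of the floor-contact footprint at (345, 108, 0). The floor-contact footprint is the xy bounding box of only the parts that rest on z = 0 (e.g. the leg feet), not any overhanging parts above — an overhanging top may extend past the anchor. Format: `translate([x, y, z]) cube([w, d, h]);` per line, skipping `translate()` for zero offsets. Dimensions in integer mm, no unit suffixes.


// leg_h = 428 - 37 = 391
// arm post h = 181 - 29 = 152
translate([345, 108, 391]) cube([458, 409, 37]);
translate([345, 108, 0]) cube([44, 44, 391]);
translate([759, 108, 0]) cube([44, 44, 391]);
translate([345, 473, 0]) cube([44, 44, 391]);
translate([759, 473, 0]) cube([44, 44, 391]);
translate([345, 487, 428]) cube([458, 30, 443]);
translate([345, 108, 580]) cube([29, 379, 29]);
translate([774, 108, 580]) cube([29, 379, 29]);
translate([345, 108, 428]) cube([29, 29, 152]);
translate([774, 108, 428]) cube([29, 29, 152]);


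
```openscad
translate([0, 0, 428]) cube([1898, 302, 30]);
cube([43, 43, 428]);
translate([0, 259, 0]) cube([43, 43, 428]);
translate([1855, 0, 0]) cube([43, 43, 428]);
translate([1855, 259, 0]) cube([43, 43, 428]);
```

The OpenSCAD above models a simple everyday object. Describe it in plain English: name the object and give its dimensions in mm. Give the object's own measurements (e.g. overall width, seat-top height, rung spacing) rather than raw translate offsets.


A long wooden bench with a 1898 mm (x) × 302 mm (y) seat, 30 mm thick, its top surface 458 mm above the floor. Four 43 mm square legs at the seat corners, flush with the edges, run from z = 0 to the seat underside.


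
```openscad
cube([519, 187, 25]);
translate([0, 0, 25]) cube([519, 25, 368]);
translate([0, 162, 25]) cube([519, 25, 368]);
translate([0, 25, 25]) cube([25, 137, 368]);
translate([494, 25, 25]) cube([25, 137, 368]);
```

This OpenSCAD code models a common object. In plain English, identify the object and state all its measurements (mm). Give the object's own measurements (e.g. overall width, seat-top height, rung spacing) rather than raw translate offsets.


An open-topped rectangular box: outside dimensions 519×187×393 mm, with a uniform wall and base thickness of 25 mm. The base is a full 519×187 slab on the floor; four walls sit on top of the base. The front and back walls (the −y and +y sides) span the full width; the two side walls fit between them.


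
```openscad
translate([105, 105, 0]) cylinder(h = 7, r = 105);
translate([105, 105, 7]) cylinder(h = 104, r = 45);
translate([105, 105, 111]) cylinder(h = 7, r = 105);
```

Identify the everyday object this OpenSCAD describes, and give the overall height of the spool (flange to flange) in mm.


A spool. The overall height is 118 mm.

Three coaxial cylinders, large–small–large — a spool. Two 7 mm flanges and a 104 mm core give 7 + 104 + 7 = 118 mm.


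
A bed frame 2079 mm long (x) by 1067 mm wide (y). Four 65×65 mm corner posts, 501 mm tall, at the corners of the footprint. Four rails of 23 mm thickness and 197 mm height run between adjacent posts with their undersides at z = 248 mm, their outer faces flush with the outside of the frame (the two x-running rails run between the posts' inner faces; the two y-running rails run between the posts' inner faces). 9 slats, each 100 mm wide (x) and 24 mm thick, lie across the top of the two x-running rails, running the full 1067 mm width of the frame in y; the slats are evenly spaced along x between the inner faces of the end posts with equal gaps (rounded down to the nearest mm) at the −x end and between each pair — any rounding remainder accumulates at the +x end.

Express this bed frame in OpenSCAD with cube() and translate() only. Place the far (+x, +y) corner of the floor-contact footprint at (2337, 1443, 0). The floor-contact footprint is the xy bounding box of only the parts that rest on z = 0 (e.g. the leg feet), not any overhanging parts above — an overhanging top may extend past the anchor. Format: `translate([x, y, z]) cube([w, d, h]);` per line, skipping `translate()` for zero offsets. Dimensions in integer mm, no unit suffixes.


// slat z = rail_z + rail_h = 248 + 197 = 445
// slat gap = ⌊(1949 − 9·100) / 10⌋ = 104
translate([258, 376, 0]) cube([65, 65, 501]);
translate([258, 1378, 0]) cube([65, 65, 501]);
translate([2272, 376, 0]) cube([65, 65, 501]);
translate([2272, 1378, 0]) cube([65, 65, 501]);
translate([323, 376, 248]) cube([1949, 23, 197]);
translate([323, 1420, 248]) cube([1949, 23, 197]);
translate([258, 441, 248]) cube([23, 937, 197]);
translate([2314, 441, 248]) cube([23, 937, 197]);
translate([427, 376, 445]) cube([100, 1067, 24]);
translate([631, 376, 445]) cube([100, 1067, 24]);
translate([835, 376, 445]) cube([100, 1067, 24]);
translate([1039, 376, 445]) cube([100, 1067, 24]);
translate([1243, 376, 445]) cube([100, 1067, 24]);
translate([1447, 376, 445]) cube([100, 1067, 24]);
translate([1651, 376, 445]) cube([100, 1067, 24]);
translate([1855, 376, 445]) cube([100, 1067, 24]);
translate([2059, 376, 445]) cube([100, 1067, 24]);


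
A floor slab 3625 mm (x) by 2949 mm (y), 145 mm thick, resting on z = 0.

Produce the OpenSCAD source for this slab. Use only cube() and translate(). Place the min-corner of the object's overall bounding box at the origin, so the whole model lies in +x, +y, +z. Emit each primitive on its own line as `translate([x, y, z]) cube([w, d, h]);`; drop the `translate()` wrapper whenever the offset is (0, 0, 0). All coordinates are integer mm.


cube([3625, 2949, 145]);


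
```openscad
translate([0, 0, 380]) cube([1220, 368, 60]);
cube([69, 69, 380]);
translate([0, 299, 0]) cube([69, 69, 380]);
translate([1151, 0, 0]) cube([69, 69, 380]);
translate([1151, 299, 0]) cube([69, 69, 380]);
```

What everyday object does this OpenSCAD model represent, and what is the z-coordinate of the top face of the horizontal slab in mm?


A bench. The seat-top height is 440 mm.

A long slab on four corner posts — a bench. The slab sits at z = 380 with thickness 60, so the top is 380 + 60 = 440 mm.


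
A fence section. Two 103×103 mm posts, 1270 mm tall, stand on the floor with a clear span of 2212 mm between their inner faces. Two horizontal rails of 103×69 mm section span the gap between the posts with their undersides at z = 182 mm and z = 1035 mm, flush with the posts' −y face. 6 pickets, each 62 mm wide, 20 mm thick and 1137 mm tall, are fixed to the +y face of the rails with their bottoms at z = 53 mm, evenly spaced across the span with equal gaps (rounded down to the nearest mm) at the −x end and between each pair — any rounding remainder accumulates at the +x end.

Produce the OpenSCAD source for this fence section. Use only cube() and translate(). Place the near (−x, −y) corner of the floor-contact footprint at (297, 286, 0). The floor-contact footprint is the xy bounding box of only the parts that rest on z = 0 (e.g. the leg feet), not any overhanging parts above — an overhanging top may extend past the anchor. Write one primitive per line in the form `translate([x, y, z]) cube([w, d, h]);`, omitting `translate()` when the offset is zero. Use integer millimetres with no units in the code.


translate([297, 286, 0]) cube([103, 103, 1270]);
translate([2612, 286, 0]) cube([103, 103, 1270]);
translate([400, 286, 182]) cube([2212, 103, 69]);
translate([400, 286, 1035]) cube([2212, 103, 69]);
translate([662, 389, 53]) cube([62, 20, 1137]);
translate([986, 389, 53]) cube([62, 20, 1137]);
translate([1310, 389, 53]) cube([62, 20, 1137]);
translate([1634, 389, 53]) cube([62, 20, 1137]);
translate([1958, 389, 53]) cube([62, 20, 1137]);
translate([2282, 389, 53]) cube([62, 20, 1137]);


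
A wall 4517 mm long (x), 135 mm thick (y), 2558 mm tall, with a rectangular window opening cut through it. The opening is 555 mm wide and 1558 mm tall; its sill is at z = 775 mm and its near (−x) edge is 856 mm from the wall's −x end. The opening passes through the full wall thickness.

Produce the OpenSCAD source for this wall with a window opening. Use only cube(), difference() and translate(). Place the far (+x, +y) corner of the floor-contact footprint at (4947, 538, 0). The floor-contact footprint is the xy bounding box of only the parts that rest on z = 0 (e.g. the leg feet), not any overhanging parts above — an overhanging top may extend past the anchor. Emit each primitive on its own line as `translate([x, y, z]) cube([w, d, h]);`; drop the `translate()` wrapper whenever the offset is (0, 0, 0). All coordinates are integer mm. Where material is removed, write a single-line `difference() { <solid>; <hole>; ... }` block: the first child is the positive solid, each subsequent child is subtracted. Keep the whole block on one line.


difference() { translate([430, 403, 0]) cube([4517, 135, 2558]); translate([1286, 403, 775]) cube([555, 135, 1558]); }


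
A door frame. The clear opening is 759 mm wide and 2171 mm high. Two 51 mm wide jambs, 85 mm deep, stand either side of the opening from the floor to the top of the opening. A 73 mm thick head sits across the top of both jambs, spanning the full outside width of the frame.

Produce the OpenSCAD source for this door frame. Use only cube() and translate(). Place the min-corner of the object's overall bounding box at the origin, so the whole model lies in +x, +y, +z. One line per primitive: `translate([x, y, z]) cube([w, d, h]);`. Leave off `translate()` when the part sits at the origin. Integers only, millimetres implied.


cube([51, 85, 2171]);
translate([810, 0, 0]) cube([51, 85, 2171]);
translate([0, 0, 2171]) cube([861, 85, 73]);


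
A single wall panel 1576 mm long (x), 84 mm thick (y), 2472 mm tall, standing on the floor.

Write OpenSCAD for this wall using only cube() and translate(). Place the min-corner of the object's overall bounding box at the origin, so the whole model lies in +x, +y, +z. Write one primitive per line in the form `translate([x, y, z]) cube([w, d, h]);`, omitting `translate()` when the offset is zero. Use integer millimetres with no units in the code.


cube([1576, 84, 2472]);


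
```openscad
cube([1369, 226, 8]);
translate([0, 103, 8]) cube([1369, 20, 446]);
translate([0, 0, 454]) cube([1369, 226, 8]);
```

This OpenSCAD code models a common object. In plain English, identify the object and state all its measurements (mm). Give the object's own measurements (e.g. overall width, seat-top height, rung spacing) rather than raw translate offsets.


An I-beam lying along x, 1369 mm long. Overall section height 462 mm. Two flanges 226 mm wide (y) and 8 mm thick, one on the floor and one at the top; a web 20 mm thick runs between them, centred on the flange width.


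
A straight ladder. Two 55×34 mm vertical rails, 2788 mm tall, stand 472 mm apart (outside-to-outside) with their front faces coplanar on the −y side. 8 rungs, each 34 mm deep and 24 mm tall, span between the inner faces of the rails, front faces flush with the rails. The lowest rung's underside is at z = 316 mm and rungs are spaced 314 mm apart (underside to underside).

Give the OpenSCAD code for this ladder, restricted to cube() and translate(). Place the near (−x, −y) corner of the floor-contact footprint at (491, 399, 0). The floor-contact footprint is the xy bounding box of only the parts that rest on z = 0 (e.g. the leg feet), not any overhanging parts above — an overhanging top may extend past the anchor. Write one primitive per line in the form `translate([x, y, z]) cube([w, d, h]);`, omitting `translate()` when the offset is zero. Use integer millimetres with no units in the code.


translate([491, 399, 0]) cube([55, 34, 2788]);
translate([908, 399, 0]) cube([55, 34, 2788]);
translate([546, 399, 316]) cube([362, 34, 24]);
translate([546, 399, 630]) cube([362, 34, 24]);
translate([546, 399, 944]) cube([362, 34, 24]);
translate([546, 399, 1258]) cube([362, 34, 24]);
translate([546, 399, 1572]) cube([362, 34, 24]);
translate([546, 399, 1886]) cube([362, 34, 24]);
translate([546, 399, 2200]) cube([362, 34, 24]);
translate([546, 399, 2514]) cube([362, 34, 24]);


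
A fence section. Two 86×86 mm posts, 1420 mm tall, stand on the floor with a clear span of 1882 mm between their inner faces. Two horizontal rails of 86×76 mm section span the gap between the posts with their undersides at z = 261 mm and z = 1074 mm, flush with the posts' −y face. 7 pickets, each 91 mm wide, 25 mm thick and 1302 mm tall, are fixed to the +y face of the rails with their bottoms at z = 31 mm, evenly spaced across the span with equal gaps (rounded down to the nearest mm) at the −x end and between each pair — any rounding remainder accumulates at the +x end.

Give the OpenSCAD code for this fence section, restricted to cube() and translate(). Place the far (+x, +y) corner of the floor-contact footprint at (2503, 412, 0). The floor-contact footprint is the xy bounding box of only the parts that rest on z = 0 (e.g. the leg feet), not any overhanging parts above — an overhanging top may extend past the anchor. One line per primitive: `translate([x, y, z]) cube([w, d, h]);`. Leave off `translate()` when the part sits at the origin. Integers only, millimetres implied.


translate([449, 326, 0]) cube([86, 86, 1420]);
translate([2417, 326, 0]) cube([86, 86, 1420]);
translate([535, 326, 261]) cube([1882, 86, 76]);
translate([535, 326, 1074]) cube([1882, 86, 76]);
translate([690, 412, 31]) cube([91, 25, 1302]);
translate([936, 412, 31]) cube([91, 25, 1302]);
translate([1182, 412, 31]) cube([91, 25, 1302]);
translate([1428, 412, 31]) cube([91, 25, 1302]);
translate([1674, 412, 31]) cube([91, 25, 1302]);
translate([1920, 412, 31]) cube([91, 25, 1302]);
translate([2166, 412, 31]) cube([91, 25, 1302]);


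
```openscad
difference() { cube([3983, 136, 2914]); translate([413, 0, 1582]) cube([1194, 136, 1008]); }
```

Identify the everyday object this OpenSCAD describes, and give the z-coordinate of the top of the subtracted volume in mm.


A wall with a window opening. The window head height is 2590 mm.

A wall with a rectangular opening subtracted — a window. Sill at z = 1582, opening 1008 mm tall, so the head is at 1582 + 1008 = 2590 mm.


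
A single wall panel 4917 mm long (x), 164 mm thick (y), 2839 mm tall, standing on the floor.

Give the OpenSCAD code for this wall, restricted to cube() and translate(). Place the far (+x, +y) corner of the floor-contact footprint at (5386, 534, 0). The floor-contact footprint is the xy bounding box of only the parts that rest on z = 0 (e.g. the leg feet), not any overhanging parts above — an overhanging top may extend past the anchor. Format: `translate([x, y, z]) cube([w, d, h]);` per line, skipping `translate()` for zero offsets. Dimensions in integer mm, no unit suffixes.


translate([469, 370, 0]) cube([4917, 164, 2839]);


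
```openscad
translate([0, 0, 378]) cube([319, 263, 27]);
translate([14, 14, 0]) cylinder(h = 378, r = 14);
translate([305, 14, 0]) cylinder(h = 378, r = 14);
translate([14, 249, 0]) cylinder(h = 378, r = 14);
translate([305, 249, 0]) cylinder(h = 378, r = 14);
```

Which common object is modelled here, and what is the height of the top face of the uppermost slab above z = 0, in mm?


A stool. The seat height is 405 mm.

A 319×263×27 slab at z = 378 on four corner cylinders — a stool. The seat top is 378 + 27 = 405 mm.


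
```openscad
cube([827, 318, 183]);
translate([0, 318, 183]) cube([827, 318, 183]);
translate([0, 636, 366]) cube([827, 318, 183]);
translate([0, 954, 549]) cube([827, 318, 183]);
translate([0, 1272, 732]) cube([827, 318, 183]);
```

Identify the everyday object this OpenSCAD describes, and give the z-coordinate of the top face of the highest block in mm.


A staircase. The total rise is 915 mm.

5 identical blocks, each offset up and back from the previous — a staircase. Each step is 183 mm tall and there are 5 of them, so the total rise is 5 × 183 = 915 mm.


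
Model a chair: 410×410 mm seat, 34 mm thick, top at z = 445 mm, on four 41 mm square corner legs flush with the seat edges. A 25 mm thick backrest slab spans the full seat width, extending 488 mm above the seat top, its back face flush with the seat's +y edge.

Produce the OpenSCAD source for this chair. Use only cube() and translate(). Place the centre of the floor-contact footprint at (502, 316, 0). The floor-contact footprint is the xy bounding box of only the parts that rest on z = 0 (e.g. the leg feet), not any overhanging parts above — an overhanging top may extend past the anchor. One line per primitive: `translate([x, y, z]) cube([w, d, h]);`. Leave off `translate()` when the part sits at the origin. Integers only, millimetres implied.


// leg_h = 445 - 34 = 411
translate([297, 111, 411]) cube([410, 410, 34]);
translate([297, 111, 0]) cube([41, 41, 411]);
translate([666, 111, 0]) cube([41, 41, 411]);
translate([297, 480, 0]) cube([41, 41, 411]);
translate([666, 480, 0]) cube([41, 41, 411]);
translate([297, 496, 445]) cube([410, 25, 488]);


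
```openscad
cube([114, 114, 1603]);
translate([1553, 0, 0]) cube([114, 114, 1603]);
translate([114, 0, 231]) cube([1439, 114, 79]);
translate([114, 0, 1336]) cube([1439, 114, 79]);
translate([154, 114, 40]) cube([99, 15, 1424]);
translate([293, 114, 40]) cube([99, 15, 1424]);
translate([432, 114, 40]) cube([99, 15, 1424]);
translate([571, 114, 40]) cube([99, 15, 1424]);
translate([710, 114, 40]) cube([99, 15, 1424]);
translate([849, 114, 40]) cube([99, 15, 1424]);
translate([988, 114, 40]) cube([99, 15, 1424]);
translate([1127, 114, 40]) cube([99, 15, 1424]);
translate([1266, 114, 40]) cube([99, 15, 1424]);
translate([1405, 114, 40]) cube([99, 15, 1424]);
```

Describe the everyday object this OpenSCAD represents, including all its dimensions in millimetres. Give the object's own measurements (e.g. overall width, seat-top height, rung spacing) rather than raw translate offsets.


A fence section. Two 114×114 mm posts, 1603 mm tall, stand on the floor with a clear span of 1439 mm between their inner faces. Two horizontal rails of 114×79 mm section span the gap between the posts with their undersides at z = 231 mm and z = 1336 mm, flush with the posts' −y face. 10 pickets, each 99 mm wide, 15 mm thick and 1424 mm tall, are fixed to the +y face of the rails with their bottoms at z = 40 mm, spaced across the span with a 40 mm gap after the −x post and between neighbouring pickets, with 49 mm left before the +x post.


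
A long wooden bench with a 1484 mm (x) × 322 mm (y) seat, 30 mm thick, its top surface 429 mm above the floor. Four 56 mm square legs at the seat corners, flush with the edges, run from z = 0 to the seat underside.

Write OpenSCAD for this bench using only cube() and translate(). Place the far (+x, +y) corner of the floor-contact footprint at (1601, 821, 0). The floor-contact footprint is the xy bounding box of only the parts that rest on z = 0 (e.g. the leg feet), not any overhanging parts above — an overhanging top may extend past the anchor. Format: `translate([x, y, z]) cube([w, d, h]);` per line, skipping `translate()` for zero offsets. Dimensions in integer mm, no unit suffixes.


translate([117, 499, 399]) cube([1484, 322, 30]);
translate([117, 499, 0]) cube([56, 56, 399]);
translate([117, 765, 0]) cube([56, 56, 399]);
translate([1545, 499, 0]) cube([56, 56, 399]);
translate([1545, 765, 0]) cube([56, 56, 399]);


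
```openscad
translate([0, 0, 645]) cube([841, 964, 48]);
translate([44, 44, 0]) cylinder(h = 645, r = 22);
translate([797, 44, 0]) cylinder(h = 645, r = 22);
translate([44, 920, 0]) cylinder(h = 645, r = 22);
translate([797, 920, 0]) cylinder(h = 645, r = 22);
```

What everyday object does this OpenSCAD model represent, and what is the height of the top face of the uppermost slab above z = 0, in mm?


A table. The table height is 693 mm.

A 841×964×48 slab sits at z = 645 on four Ø44 mm round legs — a table. The top surface is at 645 + 48 = 693 mm.


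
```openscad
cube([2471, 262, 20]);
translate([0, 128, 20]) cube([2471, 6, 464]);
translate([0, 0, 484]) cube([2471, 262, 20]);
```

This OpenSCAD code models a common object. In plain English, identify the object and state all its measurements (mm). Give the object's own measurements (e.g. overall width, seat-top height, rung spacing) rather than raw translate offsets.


An I-beam lying along x, 2471 mm long. Overall section height 504 mm. Two flanges 262 mm wide (y) and 20 mm thick, one on the floor and one at the top; a web 6 mm thick runs between them, centred on the flange width.


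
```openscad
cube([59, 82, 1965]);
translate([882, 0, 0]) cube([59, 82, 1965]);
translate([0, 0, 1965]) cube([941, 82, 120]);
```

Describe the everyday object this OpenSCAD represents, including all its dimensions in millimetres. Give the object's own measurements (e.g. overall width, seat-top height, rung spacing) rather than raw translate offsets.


A door frame. The clear opening is 823 mm wide and 1965 mm high. Two 59 mm wide jambs, 82 mm deep, stand either side of the opening from the floor to the top of the opening. A 120 mm thick head sits across the top of both jambs, spanning the full outside width of the frame.


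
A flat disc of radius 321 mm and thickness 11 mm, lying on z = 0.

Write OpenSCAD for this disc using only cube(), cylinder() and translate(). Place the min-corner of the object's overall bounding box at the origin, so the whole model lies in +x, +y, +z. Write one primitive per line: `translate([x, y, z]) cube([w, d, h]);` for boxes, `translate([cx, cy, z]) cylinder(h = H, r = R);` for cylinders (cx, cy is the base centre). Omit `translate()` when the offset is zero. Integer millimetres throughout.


translate([321, 321, 0]) cylinder(h = 11, r = 321);


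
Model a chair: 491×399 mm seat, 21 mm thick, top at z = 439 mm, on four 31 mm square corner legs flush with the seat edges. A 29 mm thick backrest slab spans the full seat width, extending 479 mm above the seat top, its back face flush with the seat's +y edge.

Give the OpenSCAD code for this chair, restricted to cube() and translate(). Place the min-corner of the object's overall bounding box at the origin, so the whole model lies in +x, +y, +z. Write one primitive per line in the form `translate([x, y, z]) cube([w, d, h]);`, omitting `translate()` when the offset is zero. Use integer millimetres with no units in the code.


translate([0, 0, 418]) cube([491, 399, 21]);
cube([31, 31, 418]);
translate([460, 0, 0]) cube([31, 31, 418]);
translate([0, 368, 0]) cube([31, 31, 418]);
translate([460, 368, 0]) cube([31, 31, 418]);
translate([0, 370, 439]) cube([491, 29, 479]);


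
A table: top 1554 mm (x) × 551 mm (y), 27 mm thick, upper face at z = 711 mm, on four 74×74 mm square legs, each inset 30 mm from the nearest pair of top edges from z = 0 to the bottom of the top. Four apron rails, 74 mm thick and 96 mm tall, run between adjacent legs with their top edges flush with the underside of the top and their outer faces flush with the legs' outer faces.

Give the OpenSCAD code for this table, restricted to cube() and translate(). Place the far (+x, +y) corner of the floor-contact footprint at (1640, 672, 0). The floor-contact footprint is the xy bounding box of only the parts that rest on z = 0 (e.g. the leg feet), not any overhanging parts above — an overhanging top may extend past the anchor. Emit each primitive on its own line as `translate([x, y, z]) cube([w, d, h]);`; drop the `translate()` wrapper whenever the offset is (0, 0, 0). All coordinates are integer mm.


translate([116, 151, 684]) cube([1554, 551, 27]);
translate([146, 181, 0]) cube([74, 74, 684]);
translate([1566, 181, 0]) cube([74, 74, 684]);
translate([146, 598, 0]) cube([74, 74, 684]);
translate([1566, 598, 0]) cube([74, 74, 684]);
translate([220, 181, 588]) cube([1346, 74, 96]);
translate([220, 598, 588]) cube([1346, 74, 96]);
translate([146, 255, 588]) cube([74, 343, 96]);
translate([1566, 255, 588]) cube([74, 343, 96]);


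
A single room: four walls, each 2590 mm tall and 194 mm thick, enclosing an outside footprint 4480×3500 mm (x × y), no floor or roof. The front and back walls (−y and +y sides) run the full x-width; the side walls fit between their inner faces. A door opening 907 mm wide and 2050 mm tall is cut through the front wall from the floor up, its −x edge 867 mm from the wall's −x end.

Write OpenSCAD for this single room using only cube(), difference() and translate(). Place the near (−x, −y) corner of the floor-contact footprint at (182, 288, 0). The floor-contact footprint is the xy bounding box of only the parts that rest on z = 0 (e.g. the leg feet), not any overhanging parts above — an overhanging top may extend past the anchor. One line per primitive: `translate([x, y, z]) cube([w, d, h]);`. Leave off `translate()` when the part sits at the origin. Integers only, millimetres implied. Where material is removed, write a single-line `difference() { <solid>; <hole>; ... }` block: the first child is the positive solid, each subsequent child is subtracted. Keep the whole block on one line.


difference() { translate([182, 288, 0]) cube([4480, 194, 2590]); translate([1049, 288, 0]) cube([907, 194, 2050]); }
translate([182, 3594, 0]) cube([4480, 194, 2590]);
translate([182, 482, 0]) cube([194, 3112, 2590]);
translate([4468, 482, 0]) cube([194, 3112, 2590]);


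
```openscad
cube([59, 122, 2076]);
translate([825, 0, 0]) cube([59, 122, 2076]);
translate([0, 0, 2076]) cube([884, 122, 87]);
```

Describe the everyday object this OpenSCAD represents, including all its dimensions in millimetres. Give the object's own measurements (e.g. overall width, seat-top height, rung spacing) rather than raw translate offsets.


A door frame. The clear opening is 766 mm wide and 2076 mm high. Two 59 mm wide jambs, 122 mm deep, stand either side of the opening from the floor to the top of the opening. A 87 mm thick head sits across the top of both jambs, spanning the full outside width of the frame.


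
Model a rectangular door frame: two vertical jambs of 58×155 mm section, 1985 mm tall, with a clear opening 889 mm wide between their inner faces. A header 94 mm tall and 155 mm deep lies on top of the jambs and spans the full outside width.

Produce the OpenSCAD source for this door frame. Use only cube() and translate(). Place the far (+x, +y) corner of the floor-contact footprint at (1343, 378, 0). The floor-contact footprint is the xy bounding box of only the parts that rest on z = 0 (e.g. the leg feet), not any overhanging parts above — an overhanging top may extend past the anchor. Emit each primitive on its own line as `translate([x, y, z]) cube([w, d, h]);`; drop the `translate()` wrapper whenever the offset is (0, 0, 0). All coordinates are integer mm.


translate([338, 223, 0]) cube([58, 155, 1985]);
translate([1285, 223, 0]) cube([58, 155, 1985]);
translate([338, 223, 1985]) cube([1005, 155, 94]);
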